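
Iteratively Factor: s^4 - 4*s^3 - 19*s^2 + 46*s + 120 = (s + 3)*(s^3 - 7*s^2 + 2*s + 40) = (s + 2)*(s + 3)*(s^2 - 9*s + 20) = (s - 4)*(s + 2)*(s + 3)*(s - 5)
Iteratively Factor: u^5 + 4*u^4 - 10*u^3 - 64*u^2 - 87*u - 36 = (u + 1)*(u^4 + 3*u^3 - 13*u^2 - 51*u - 36) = (u + 1)*(u + 3)*(u^3 - 13*u - 12) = (u + 1)*(u + 3)^2*(u^2 - 3*u - 4) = (u - 4)*(u + 1)*(u + 3)^2*(u + 1)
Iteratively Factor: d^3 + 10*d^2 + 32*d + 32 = (d + 2)*(d^2 + 8*d + 16) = (d + 2)*(d + 4)*(d + 4)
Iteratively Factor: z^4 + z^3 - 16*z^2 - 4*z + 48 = (z + 4)*(z^3 - 3*z^2 - 4*z + 12) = (z - 3)*(z + 4)*(z^2 - 4) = (z - 3)*(z - 2)*(z + 4)*(z + 2)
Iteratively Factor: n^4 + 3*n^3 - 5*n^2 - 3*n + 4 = (n - 1)*(n^3 + 4*n^2 - n - 4) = (n - 1)*(n + 4)*(n^2 - 1) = (n - 1)^2*(n + 4)*(n + 1)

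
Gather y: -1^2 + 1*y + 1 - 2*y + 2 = 2 - y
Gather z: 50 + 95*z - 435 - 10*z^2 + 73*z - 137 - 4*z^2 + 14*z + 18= -14*z^2 + 182*z - 504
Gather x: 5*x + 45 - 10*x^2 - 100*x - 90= -10*x^2 - 95*x - 45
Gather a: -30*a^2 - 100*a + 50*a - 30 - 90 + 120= -30*a^2 - 50*a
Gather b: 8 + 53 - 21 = 40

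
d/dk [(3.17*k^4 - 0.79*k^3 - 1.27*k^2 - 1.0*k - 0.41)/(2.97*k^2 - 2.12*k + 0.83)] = (18.8298*k^5 - 22.5075*k^4 + 13.874*k^3 + 3.6953*k^2 + 0.3272*k - 1.6992)/(8.8209*k^4 - 12.5928*k^3 + 9.4246*k^2 - 3.5192*k + 0.6889)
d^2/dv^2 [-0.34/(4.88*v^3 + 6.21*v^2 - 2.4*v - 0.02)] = ((9.9552*v + 4.2228)*(4.88*v^3 + 6.21*v^2 - 2.4*v - 0.02) - 0.34*(14.64*v^2 + 12.42*v - 2.4)*(29.28*v^2 + 24.84*v - 4.8))/(4.88*v^3 + 6.21*v^2 - 2.4*v - 0.02)^3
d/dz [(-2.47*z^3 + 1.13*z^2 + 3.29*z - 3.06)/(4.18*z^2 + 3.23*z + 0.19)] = (-10.3246*z^4 - 15.9562*z^3 - 11.5102*z^2 + 26.011*z + 10.5089)/(17.4724*z^4 + 27.0028*z^3 + 12.0213*z^2 + 1.2274*z + 0.0361)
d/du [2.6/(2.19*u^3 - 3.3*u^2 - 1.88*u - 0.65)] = (-17.082*u^2 + 17.16*u + 4.888)/(-2.19*u^3 + 3.3*u^2 + 1.88*u + 0.65)^2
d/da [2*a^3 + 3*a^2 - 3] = 6*a*(a + 1)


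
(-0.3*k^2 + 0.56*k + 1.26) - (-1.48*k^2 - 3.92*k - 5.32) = 1.18*k^2 + 4.48*k + 6.58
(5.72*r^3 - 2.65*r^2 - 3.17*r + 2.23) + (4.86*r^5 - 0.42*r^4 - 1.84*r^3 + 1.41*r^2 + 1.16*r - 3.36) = 4.86*r^5 - 0.42*r^4 + 3.88*r^3 - 1.24*r^2 - 2.01*r - 1.13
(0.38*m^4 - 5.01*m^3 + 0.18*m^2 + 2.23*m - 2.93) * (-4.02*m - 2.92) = -1.5276*m^5 + 19.0306*m^4 + 13.9056*m^3 - 9.4902*m^2 + 5.267*m + 8.5556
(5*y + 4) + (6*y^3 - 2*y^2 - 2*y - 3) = 6*y^3 - 2*y^2 + 3*y + 1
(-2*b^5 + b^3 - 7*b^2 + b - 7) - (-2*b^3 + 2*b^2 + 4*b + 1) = -2*b^5 + 3*b^3 - 9*b^2 - 3*b - 8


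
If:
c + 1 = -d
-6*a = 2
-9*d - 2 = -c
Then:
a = -1/3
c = -7/10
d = -3/10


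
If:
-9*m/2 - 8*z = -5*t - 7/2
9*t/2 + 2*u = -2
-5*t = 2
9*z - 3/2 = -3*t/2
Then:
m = -11/135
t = -2/5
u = -1/10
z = 7/30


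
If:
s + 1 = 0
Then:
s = -1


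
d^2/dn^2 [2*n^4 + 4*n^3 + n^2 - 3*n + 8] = 24*n^2 + 24*n + 2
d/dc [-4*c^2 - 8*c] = -8*c - 8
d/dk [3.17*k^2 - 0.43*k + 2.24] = 6.34*k - 0.43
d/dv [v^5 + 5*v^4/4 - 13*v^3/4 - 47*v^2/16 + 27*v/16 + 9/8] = 5*v^4 + 5*v^3 - 39*v^2/4 - 47*v/8 + 27/16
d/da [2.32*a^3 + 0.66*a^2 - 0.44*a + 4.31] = 6.96*a^2 + 1.32*a - 0.44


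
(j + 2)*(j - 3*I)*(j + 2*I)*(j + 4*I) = j^4 + 2*j^3 + 3*I*j^3 + 10*j^2 + 6*I*j^2 + 20*j + 24*I*j + 48*I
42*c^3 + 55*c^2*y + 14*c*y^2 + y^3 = (c + y)*(6*c + y)*(7*c + y)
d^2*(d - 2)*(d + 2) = d^4 - 4*d^2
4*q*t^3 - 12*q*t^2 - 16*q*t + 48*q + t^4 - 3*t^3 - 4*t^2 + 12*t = (4*q + t)*(t - 3)*(t - 2)*(t + 2)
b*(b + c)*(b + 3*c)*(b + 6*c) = b^4 + 10*b^3*c + 27*b^2*c^2 + 18*b*c^3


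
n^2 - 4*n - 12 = (n - 6)*(n + 2)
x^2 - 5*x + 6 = (x - 3)*(x - 2)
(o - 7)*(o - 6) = o^2 - 13*o + 42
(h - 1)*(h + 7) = h^2 + 6*h - 7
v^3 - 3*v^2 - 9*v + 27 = (v - 3)^2*(v + 3)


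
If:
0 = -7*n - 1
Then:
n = -1/7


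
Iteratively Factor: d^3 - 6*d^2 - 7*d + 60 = (d - 4)*(d^2 - 2*d - 15) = (d - 4)*(d + 3)*(d - 5)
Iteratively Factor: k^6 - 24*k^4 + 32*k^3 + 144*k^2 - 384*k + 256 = (k + 4)*(k^5 - 4*k^4 - 8*k^3 + 64*k^2 - 112*k + 64) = (k - 2)*(k + 4)*(k^4 - 2*k^3 - 12*k^2 + 40*k - 32) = (k - 2)*(k + 4)^2*(k^3 - 6*k^2 + 12*k - 8) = (k - 2)^2*(k + 4)^2*(k^2 - 4*k + 4) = (k - 2)^3*(k + 4)^2*(k - 2)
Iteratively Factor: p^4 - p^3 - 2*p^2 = (p + 1)*(p^3 - 2*p^2) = p*(p + 1)*(p^2 - 2*p) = p*(p - 2)*(p + 1)*(p)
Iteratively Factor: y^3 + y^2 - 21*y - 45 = (y + 3)*(y^2 - 2*y - 15) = (y + 3)^2*(y - 5)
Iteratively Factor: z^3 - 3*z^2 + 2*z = (z - 1)*(z^2 - 2*z) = z*(z - 1)*(z - 2)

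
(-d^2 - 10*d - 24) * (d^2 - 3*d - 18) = -d^4 - 7*d^3 + 24*d^2 + 252*d + 432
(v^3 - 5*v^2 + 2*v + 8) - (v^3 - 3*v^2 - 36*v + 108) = -2*v^2 + 38*v - 100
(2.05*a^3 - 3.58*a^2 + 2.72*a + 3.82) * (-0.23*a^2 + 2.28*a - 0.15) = -0.4715*a^5 + 5.4974*a^4 - 9.0955*a^3 + 5.86*a^2 + 8.3016*a - 0.573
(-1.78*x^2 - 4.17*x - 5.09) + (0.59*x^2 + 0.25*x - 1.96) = -1.19*x^2 - 3.92*x - 7.05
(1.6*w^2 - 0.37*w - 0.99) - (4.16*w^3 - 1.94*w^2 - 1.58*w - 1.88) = -4.16*w^3 + 3.54*w^2 + 1.21*w + 0.89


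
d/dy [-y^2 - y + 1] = -2*y - 1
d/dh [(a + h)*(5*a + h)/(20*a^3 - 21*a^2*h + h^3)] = (9*a^2 - 2*a*h - h^2)/(16*a^4 - 40*a^3*h + 33*a^2*h^2 - 10*a*h^3 + h^4)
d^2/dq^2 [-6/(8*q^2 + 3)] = 288*(1 - 8*q^2)/(8*q^2 + 3)^3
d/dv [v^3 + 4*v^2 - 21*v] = 3*v^2 + 8*v - 21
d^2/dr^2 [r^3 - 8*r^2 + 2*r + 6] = 6*r - 16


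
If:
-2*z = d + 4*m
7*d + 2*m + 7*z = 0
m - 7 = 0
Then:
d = 24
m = 7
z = -26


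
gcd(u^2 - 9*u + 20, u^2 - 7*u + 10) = u - 5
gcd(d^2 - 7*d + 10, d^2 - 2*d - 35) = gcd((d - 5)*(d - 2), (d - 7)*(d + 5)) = 1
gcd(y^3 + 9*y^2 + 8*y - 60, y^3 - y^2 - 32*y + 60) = y^2 + 4*y - 12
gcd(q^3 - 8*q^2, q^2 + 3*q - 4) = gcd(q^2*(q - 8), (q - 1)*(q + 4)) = 1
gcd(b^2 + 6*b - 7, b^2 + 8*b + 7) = b + 7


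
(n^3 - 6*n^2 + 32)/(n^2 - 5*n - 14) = (n^2 - 8*n + 16)/(n - 7)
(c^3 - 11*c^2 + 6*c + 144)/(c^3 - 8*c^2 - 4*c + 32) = (c^2 - 3*c - 18)/(c^2 - 4)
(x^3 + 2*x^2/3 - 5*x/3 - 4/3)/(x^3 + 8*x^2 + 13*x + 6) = (x - 4/3)/(x + 6)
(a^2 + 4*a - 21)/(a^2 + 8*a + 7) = (a - 3)/(a + 1)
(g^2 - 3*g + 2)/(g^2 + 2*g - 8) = (g - 1)/(g + 4)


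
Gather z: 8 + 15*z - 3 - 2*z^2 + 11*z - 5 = -2*z^2 + 26*z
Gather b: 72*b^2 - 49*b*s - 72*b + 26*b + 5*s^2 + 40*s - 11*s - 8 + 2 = 72*b^2 + b*(-49*s - 46) + 5*s^2 + 29*s - 6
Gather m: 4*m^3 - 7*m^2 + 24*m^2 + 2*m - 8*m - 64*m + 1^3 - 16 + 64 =4*m^3 + 17*m^2 - 70*m + 49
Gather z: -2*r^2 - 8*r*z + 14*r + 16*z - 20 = -2*r^2 + 14*r + z*(16 - 8*r) - 20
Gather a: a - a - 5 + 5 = 0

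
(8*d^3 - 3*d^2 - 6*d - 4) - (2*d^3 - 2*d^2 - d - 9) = 6*d^3 - d^2 - 5*d + 5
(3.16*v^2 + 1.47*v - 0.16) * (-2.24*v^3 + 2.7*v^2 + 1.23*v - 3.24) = -7.0784*v^5 + 5.2392*v^4 + 8.2142*v^3 - 8.8623*v^2 - 4.9596*v + 0.5184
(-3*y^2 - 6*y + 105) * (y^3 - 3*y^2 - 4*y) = -3*y^5 + 3*y^4 + 135*y^3 - 291*y^2 - 420*y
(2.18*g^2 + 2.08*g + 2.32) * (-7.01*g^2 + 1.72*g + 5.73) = -15.2818*g^4 - 10.8312*g^3 - 0.194199999999995*g^2 + 15.9088*g + 13.2936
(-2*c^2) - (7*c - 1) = -2*c^2 - 7*c + 1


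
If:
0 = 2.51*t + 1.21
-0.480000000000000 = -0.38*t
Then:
No Solution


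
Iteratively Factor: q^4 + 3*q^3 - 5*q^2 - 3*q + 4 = (q - 1)*(q^3 + 4*q^2 - q - 4) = (q - 1)^2*(q^2 + 5*q + 4) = (q - 1)^2*(q + 4)*(q + 1)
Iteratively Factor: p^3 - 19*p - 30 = (p + 2)*(p^2 - 2*p - 15) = (p - 5)*(p + 2)*(p + 3)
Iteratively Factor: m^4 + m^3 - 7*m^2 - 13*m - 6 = (m + 1)*(m^3 - 7*m - 6) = (m - 3)*(m + 1)*(m^2 + 3*m + 2) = (m - 3)*(m + 1)*(m + 2)*(m + 1)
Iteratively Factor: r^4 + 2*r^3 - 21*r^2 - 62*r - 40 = (r + 4)*(r^3 - 2*r^2 - 13*r - 10) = (r + 2)*(r + 4)*(r^2 - 4*r - 5) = (r - 5)*(r + 2)*(r + 4)*(r + 1)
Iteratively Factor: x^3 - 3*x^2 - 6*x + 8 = (x - 4)*(x^2 + x - 2) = (x - 4)*(x - 1)*(x + 2)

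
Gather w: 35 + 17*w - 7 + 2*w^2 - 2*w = 2*w^2 + 15*w + 28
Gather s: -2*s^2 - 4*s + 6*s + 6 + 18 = -2*s^2 + 2*s + 24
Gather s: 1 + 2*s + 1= 2*s + 2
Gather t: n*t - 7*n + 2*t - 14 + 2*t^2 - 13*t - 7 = -7*n + 2*t^2 + t*(n - 11) - 21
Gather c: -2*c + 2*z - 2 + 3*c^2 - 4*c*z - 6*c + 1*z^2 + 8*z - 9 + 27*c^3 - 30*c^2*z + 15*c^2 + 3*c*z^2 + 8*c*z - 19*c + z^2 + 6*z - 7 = 27*c^3 + c^2*(18 - 30*z) + c*(3*z^2 + 4*z - 27) + 2*z^2 + 16*z - 18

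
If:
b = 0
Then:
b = 0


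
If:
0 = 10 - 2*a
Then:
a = 5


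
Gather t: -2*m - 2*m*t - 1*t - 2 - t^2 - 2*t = -2*m - t^2 + t*(-2*m - 3) - 2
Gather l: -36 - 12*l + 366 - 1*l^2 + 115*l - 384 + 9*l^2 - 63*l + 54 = 8*l^2 + 40*l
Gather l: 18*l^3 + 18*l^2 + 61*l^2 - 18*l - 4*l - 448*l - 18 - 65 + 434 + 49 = 18*l^3 + 79*l^2 - 470*l + 400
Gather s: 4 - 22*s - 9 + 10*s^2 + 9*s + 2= 10*s^2 - 13*s - 3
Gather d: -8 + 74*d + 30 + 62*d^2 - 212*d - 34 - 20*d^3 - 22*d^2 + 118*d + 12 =-20*d^3 + 40*d^2 - 20*d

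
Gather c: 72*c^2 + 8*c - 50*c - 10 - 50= 72*c^2 - 42*c - 60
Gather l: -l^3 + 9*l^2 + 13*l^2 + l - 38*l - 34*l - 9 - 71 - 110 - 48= -l^3 + 22*l^2 - 71*l - 238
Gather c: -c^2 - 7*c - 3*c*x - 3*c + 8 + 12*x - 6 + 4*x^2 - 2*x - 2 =-c^2 + c*(-3*x - 10) + 4*x^2 + 10*x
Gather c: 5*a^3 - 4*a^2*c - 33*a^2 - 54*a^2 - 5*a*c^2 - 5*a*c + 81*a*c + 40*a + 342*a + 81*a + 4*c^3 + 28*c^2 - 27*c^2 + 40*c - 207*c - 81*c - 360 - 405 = 5*a^3 - 87*a^2 + 463*a + 4*c^3 + c^2*(1 - 5*a) + c*(-4*a^2 + 76*a - 248) - 765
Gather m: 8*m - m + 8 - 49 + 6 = 7*m - 35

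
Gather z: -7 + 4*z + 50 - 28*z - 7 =36 - 24*z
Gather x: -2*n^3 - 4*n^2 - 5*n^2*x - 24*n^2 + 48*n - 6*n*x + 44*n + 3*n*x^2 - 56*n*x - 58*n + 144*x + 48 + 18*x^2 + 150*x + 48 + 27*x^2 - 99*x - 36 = -2*n^3 - 28*n^2 + 34*n + x^2*(3*n + 45) + x*(-5*n^2 - 62*n + 195) + 60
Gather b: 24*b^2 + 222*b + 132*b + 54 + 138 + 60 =24*b^2 + 354*b + 252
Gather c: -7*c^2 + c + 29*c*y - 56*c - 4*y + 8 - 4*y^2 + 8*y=-7*c^2 + c*(29*y - 55) - 4*y^2 + 4*y + 8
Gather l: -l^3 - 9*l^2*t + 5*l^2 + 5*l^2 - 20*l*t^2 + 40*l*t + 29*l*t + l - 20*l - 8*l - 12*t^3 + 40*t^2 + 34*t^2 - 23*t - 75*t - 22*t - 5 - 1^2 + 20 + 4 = -l^3 + l^2*(10 - 9*t) + l*(-20*t^2 + 69*t - 27) - 12*t^3 + 74*t^2 - 120*t + 18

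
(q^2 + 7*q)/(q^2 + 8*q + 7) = q/(q + 1)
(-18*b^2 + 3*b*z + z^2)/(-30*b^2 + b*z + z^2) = (-3*b + z)/(-5*b + z)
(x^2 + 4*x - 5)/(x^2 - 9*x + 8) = (x + 5)/(x - 8)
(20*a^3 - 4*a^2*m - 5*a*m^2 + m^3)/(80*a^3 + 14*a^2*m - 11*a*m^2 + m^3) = (2*a - m)/(8*a - m)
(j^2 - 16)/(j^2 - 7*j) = (j^2 - 16)/(j*(j - 7))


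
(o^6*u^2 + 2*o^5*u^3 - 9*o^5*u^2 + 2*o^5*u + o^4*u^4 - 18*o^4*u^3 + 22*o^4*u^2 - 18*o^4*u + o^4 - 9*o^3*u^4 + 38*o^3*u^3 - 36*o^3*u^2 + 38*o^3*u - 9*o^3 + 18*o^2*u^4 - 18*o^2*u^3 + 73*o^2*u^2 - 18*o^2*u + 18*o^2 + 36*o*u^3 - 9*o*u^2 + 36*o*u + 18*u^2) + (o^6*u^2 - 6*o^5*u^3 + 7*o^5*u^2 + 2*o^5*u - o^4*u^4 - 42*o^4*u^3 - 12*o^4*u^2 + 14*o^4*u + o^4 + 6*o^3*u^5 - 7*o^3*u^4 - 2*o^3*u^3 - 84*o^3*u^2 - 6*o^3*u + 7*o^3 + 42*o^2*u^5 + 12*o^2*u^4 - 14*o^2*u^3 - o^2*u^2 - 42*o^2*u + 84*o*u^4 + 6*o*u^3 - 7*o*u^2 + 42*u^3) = 2*o^6*u^2 - 4*o^5*u^3 - 2*o^5*u^2 + 4*o^5*u - 60*o^4*u^3 + 10*o^4*u^2 - 4*o^4*u + 2*o^4 + 6*o^3*u^5 - 16*o^3*u^4 + 36*o^3*u^3 - 120*o^3*u^2 + 32*o^3*u - 2*o^3 + 42*o^2*u^5 + 30*o^2*u^4 - 32*o^2*u^3 + 72*o^2*u^2 - 60*o^2*u + 18*o^2 + 84*o*u^4 + 42*o*u^3 - 16*o*u^2 + 36*o*u + 42*u^3 + 18*u^2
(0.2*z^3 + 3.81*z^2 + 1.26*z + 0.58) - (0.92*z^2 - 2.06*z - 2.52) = 0.2*z^3 + 2.89*z^2 + 3.32*z + 3.1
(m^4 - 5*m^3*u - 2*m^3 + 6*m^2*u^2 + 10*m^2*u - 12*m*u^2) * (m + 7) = m^5 - 5*m^4*u + 5*m^4 + 6*m^3*u^2 - 25*m^3*u - 14*m^3 + 30*m^2*u^2 + 70*m^2*u - 84*m*u^2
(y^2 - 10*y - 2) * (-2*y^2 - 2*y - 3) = -2*y^4 + 18*y^3 + 21*y^2 + 34*y + 6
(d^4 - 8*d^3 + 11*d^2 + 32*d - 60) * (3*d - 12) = 3*d^5 - 36*d^4 + 129*d^3 - 36*d^2 - 564*d + 720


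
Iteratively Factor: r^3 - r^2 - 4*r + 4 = (r - 2)*(r^2 + r - 2) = (r - 2)*(r + 2)*(r - 1)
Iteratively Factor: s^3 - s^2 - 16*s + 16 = (s + 4)*(s^2 - 5*s + 4) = (s - 1)*(s + 4)*(s - 4)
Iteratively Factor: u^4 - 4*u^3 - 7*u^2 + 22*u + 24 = (u + 1)*(u^3 - 5*u^2 - 2*u + 24) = (u - 4)*(u + 1)*(u^2 - u - 6) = (u - 4)*(u - 3)*(u + 1)*(u + 2)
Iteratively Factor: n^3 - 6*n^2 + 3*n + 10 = (n - 5)*(n^2 - n - 2) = (n - 5)*(n - 2)*(n + 1)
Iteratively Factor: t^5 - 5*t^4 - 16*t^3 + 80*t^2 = (t)*(t^4 - 5*t^3 - 16*t^2 + 80*t) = t*(t - 4)*(t^3 - t^2 - 20*t) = t*(t - 5)*(t - 4)*(t^2 + 4*t) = t^2*(t - 5)*(t - 4)*(t + 4)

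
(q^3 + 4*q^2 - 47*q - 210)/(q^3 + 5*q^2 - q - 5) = (q^2 - q - 42)/(q^2 - 1)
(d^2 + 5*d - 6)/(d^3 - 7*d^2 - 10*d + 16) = (d + 6)/(d^2 - 6*d - 16)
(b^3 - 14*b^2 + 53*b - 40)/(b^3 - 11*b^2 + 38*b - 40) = (b^2 - 9*b + 8)/(b^2 - 6*b + 8)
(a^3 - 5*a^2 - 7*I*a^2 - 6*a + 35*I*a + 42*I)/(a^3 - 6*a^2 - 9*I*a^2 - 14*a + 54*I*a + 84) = (a + 1)/(a - 2*I)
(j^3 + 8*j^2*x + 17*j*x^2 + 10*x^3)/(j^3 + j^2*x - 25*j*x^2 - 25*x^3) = (-j - 2*x)/(-j + 5*x)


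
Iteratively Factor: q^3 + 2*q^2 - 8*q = (q)*(q^2 + 2*q - 8) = q*(q - 2)*(q + 4)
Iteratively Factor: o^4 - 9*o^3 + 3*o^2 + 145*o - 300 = (o + 4)*(o^3 - 13*o^2 + 55*o - 75) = (o - 3)*(o + 4)*(o^2 - 10*o + 25) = (o - 5)*(o - 3)*(o + 4)*(o - 5)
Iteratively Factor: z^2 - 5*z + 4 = (z - 1)*(z - 4)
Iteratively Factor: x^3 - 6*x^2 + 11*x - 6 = (x - 1)*(x^2 - 5*x + 6) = (x - 2)*(x - 1)*(x - 3)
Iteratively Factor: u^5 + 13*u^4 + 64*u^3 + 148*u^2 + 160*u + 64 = (u + 2)*(u^4 + 11*u^3 + 42*u^2 + 64*u + 32) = (u + 2)*(u + 4)*(u^3 + 7*u^2 + 14*u + 8) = (u + 2)*(u + 4)^2*(u^2 + 3*u + 2) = (u + 2)^2*(u + 4)^2*(u + 1)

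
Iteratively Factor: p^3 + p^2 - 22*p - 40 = (p + 4)*(p^2 - 3*p - 10) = (p - 5)*(p + 4)*(p + 2)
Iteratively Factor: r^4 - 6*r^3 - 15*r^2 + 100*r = (r - 5)*(r^3 - r^2 - 20*r) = r*(r - 5)*(r^2 - r - 20) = r*(r - 5)*(r + 4)*(r - 5)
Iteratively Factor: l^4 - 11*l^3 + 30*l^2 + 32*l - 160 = (l - 4)*(l^3 - 7*l^2 + 2*l + 40) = (l - 5)*(l - 4)*(l^2 - 2*l - 8) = (l - 5)*(l - 4)*(l + 2)*(l - 4)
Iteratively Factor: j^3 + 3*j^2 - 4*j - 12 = (j + 3)*(j^2 - 4) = (j - 2)*(j + 3)*(j + 2)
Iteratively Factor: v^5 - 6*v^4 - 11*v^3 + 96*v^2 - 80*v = (v - 5)*(v^4 - v^3 - 16*v^2 + 16*v) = (v - 5)*(v + 4)*(v^3 - 5*v^2 + 4*v) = (v - 5)*(v - 4)*(v + 4)*(v^2 - v) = v*(v - 5)*(v - 4)*(v + 4)*(v - 1)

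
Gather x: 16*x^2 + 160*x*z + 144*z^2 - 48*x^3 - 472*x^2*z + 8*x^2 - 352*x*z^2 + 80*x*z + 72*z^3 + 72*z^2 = -48*x^3 + x^2*(24 - 472*z) + x*(-352*z^2 + 240*z) + 72*z^3 + 216*z^2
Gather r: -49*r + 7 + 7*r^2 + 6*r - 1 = 7*r^2 - 43*r + 6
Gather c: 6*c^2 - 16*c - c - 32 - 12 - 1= 6*c^2 - 17*c - 45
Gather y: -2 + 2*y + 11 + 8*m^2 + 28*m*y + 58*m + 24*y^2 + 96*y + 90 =8*m^2 + 58*m + 24*y^2 + y*(28*m + 98) + 99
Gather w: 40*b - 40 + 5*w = 40*b + 5*w - 40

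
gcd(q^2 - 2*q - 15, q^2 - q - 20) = q - 5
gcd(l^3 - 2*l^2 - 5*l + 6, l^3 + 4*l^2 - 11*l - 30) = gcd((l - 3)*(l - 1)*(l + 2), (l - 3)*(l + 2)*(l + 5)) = l^2 - l - 6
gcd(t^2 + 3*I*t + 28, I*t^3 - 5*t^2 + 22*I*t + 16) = 1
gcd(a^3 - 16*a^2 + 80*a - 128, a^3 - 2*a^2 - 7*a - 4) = a - 4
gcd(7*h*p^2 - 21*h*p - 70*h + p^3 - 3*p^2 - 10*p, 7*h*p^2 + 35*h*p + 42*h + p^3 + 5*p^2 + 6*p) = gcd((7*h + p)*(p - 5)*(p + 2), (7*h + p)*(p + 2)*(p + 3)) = 7*h*p + 14*h + p^2 + 2*p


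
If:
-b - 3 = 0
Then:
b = -3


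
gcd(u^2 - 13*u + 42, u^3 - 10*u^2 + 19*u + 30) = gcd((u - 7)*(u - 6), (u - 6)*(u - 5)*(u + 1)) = u - 6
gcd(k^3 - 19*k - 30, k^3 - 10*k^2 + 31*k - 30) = k - 5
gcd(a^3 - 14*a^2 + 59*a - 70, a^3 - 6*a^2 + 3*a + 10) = a^2 - 7*a + 10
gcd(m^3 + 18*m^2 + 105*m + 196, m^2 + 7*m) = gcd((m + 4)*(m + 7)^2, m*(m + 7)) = m + 7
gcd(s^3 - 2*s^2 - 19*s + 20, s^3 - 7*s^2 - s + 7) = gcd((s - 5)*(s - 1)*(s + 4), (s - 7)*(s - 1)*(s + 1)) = s - 1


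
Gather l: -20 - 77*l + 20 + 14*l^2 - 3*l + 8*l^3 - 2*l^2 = 8*l^3 + 12*l^2 - 80*l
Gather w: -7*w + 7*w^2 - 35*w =7*w^2 - 42*w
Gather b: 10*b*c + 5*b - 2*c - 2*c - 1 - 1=b*(10*c + 5) - 4*c - 2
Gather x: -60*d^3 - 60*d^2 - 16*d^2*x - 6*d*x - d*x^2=-60*d^3 - 60*d^2 - d*x^2 + x*(-16*d^2 - 6*d)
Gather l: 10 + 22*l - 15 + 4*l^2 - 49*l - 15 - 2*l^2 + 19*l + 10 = 2*l^2 - 8*l - 10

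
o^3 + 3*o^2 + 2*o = o*(o + 1)*(o + 2)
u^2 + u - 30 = (u - 5)*(u + 6)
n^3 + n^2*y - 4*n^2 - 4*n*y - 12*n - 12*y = (n - 6)*(n + 2)*(n + y)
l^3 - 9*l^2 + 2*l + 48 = (l - 8)*(l - 3)*(l + 2)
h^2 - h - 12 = (h - 4)*(h + 3)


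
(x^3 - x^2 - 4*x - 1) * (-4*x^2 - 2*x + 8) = -4*x^5 + 2*x^4 + 26*x^3 + 4*x^2 - 30*x - 8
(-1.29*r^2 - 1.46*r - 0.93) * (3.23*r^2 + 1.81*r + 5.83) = -4.1667*r^4 - 7.0507*r^3 - 13.1672*r^2 - 10.1951*r - 5.4219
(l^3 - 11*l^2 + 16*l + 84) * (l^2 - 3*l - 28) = l^5 - 14*l^4 + 21*l^3 + 344*l^2 - 700*l - 2352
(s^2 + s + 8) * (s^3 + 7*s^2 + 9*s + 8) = s^5 + 8*s^4 + 24*s^3 + 73*s^2 + 80*s + 64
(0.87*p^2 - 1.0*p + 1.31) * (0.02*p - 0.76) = 0.0174*p^3 - 0.6812*p^2 + 0.7862*p - 0.9956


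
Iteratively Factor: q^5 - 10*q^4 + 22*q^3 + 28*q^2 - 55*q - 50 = (q + 1)*(q^4 - 11*q^3 + 33*q^2 - 5*q - 50) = (q + 1)^2*(q^3 - 12*q^2 + 45*q - 50) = (q - 2)*(q + 1)^2*(q^2 - 10*q + 25) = (q - 5)*(q - 2)*(q + 1)^2*(q - 5)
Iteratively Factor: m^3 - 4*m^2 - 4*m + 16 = (m - 4)*(m^2 - 4) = (m - 4)*(m - 2)*(m + 2)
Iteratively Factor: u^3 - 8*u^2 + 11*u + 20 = (u - 5)*(u^2 - 3*u - 4) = (u - 5)*(u - 4)*(u + 1)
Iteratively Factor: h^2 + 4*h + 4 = (h + 2)*(h + 2)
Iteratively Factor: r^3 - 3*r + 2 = (r - 1)*(r^2 + r - 2) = (r - 1)*(r + 2)*(r - 1)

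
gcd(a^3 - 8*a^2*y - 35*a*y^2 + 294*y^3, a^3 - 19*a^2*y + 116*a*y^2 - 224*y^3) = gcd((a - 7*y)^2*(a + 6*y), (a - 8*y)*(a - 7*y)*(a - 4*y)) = -a + 7*y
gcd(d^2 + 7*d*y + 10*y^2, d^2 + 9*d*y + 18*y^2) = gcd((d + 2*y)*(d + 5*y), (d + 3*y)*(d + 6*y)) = 1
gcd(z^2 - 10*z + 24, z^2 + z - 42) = z - 6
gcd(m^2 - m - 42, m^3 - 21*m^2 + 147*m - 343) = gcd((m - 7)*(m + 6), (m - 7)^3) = m - 7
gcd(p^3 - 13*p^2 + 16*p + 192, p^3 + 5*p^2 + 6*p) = p + 3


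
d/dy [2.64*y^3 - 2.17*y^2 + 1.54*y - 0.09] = 7.92*y^2 - 4.34*y + 1.54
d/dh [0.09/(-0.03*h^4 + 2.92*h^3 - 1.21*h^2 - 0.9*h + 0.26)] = (0.0108*h^3 - 0.7884*h^2 + 0.2178*h + 0.081)/(0.03*h^4 - 2.92*h^3 + 1.21*h^2 + 0.9*h - 0.26)^2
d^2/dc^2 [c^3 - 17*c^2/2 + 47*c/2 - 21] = 6*c - 17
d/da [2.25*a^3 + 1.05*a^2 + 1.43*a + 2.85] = 6.75*a^2 + 2.1*a + 1.43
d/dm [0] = 0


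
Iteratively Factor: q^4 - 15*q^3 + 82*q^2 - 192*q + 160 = (q - 5)*(q^3 - 10*q^2 + 32*q - 32) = (q - 5)*(q - 2)*(q^2 - 8*q + 16) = (q - 5)*(q - 4)*(q - 2)*(q - 4)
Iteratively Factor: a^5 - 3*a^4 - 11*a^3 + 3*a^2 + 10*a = (a - 1)*(a^4 - 2*a^3 - 13*a^2 - 10*a) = (a - 1)*(a + 2)*(a^3 - 4*a^2 - 5*a) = (a - 1)*(a + 1)*(a + 2)*(a^2 - 5*a) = (a - 5)*(a - 1)*(a + 1)*(a + 2)*(a)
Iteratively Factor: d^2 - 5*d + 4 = (d - 1)*(d - 4)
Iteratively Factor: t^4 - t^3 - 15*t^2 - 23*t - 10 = (t - 5)*(t^3 + 4*t^2 + 5*t + 2) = (t - 5)*(t + 1)*(t^2 + 3*t + 2) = (t - 5)*(t + 1)*(t + 2)*(t + 1)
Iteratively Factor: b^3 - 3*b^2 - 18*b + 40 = (b - 5)*(b^2 + 2*b - 8) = (b - 5)*(b - 2)*(b + 4)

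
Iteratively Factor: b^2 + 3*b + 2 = (b + 1)*(b + 2)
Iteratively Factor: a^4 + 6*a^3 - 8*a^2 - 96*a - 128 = (a + 4)*(a^3 + 2*a^2 - 16*a - 32) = (a + 2)*(a + 4)*(a^2 - 16) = (a - 4)*(a + 2)*(a + 4)*(a + 4)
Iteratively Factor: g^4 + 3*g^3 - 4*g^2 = (g - 1)*(g^3 + 4*g^2) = g*(g - 1)*(g^2 + 4*g) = g^2*(g - 1)*(g + 4)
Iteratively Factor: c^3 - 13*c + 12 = (c - 1)*(c^2 + c - 12) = (c - 1)*(c + 4)*(c - 3)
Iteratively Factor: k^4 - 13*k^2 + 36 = (k - 3)*(k^3 + 3*k^2 - 4*k - 12) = (k - 3)*(k - 2)*(k^2 + 5*k + 6) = (k - 3)*(k - 2)*(k + 2)*(k + 3)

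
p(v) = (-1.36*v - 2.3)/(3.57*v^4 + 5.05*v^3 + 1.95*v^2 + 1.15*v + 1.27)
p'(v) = (-1.36*v - 2.3)*(-14.28*v^3 - 15.15*v^2 - 3.9*v - 1.15)/(3.57*v^4 + 5.05*v^3 + 1.95*v^2 + 1.15*v + 1.27)^2 - 1.36/(3.57*v^4 + 5.05*v^3 + 1.95*v^2 + 1.15*v + 1.27) = (14.5656*v^4 + 46.58*v^3 + 37.497*v^2 + 8.97*v + 0.9178)/(12.7449*v^8 + 36.057*v^7 + 39.4255*v^6 + 27.906*v^5 + 24.4853*v^4 + 17.312*v^3 + 6.2755*v^2 + 2.921*v + 1.6129)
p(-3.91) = 0.01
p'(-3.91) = 0.00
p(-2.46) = 0.02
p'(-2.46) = 0.01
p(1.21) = -0.18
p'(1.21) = 0.37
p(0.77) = -0.49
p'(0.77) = 1.20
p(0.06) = -1.77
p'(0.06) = 0.88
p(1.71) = -0.07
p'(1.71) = 0.12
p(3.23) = -0.01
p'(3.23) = 0.01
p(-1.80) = 0.01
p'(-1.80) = -0.07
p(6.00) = -0.00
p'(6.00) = 0.00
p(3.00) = -0.01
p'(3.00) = 0.01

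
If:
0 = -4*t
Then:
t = 0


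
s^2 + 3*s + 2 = (s + 1)*(s + 2)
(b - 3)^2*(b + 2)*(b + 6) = b^4 + 2*b^3 - 27*b^2 + 108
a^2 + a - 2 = (a - 1)*(a + 2)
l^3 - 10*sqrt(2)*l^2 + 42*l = l*(l - 7*sqrt(2))*(l - 3*sqrt(2))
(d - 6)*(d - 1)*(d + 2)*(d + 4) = d^4 - d^3 - 28*d^2 - 20*d + 48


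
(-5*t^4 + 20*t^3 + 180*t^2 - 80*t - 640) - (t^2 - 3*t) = -5*t^4 + 20*t^3 + 179*t^2 - 77*t - 640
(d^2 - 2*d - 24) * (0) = 0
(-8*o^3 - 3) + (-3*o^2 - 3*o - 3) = -8*o^3 - 3*o^2 - 3*o - 6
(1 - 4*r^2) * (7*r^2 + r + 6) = -28*r^4 - 4*r^3 - 17*r^2 + r + 6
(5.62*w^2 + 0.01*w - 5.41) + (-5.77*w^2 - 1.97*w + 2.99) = -0.149999999999999*w^2 - 1.96*w - 2.42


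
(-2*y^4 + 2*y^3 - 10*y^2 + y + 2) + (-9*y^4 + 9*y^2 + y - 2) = -11*y^4 + 2*y^3 - y^2 + 2*y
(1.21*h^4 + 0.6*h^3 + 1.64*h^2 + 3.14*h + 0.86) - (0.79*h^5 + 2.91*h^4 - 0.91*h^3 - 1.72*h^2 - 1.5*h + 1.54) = -0.79*h^5 - 1.7*h^4 + 1.51*h^3 + 3.36*h^2 + 4.64*h - 0.68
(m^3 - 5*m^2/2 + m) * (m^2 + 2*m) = m^5 - m^4/2 - 4*m^3 + 2*m^2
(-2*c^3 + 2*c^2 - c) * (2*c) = -4*c^4 + 4*c^3 - 2*c^2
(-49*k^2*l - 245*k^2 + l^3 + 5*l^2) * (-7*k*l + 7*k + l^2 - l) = 343*k^3*l^2 + 1372*k^3*l - 1715*k^3 - 49*k^2*l^3 - 196*k^2*l^2 + 245*k^2*l - 7*k*l^4 - 28*k*l^3 + 35*k*l^2 + l^5 + 4*l^4 - 5*l^3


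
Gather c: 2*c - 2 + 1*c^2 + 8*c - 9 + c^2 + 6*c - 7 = 2*c^2 + 16*c - 18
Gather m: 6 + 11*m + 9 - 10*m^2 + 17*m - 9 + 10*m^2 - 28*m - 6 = 0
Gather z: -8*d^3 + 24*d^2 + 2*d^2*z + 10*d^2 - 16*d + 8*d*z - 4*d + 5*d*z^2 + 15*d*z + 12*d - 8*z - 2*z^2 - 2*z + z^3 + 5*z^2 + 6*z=-8*d^3 + 34*d^2 - 8*d + z^3 + z^2*(5*d + 3) + z*(2*d^2 + 23*d - 4)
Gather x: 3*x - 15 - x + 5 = 2*x - 10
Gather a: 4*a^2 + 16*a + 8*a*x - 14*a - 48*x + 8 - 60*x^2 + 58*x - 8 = 4*a^2 + a*(8*x + 2) - 60*x^2 + 10*x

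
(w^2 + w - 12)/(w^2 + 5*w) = (w^2 + w - 12)/(w*(w + 5))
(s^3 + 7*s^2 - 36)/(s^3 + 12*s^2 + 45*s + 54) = (s - 2)/(s + 3)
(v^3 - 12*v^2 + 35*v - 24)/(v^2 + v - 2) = (v^2 - 11*v + 24)/(v + 2)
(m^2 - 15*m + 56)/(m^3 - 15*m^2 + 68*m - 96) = (m - 7)/(m^2 - 7*m + 12)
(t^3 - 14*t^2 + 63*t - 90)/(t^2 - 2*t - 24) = (t^2 - 8*t + 15)/(t + 4)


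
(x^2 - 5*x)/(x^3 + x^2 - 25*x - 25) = x/(x^2 + 6*x + 5)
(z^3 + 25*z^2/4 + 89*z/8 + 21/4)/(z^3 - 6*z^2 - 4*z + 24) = (8*z^2 + 34*z + 21)/(8*(z^2 - 8*z + 12))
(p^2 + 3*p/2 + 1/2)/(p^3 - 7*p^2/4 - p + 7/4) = 2*(2*p + 1)/(4*p^2 - 11*p + 7)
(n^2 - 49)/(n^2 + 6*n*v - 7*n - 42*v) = (n + 7)/(n + 6*v)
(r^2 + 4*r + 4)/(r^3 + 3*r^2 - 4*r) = (r^2 + 4*r + 4)/(r*(r^2 + 3*r - 4))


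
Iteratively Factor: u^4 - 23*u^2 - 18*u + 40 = (u - 5)*(u^3 + 5*u^2 + 2*u - 8) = (u - 5)*(u + 2)*(u^2 + 3*u - 4) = (u - 5)*(u + 2)*(u + 4)*(u - 1)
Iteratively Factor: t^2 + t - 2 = (t - 1)*(t + 2)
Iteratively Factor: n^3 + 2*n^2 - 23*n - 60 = (n + 3)*(n^2 - n - 20) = (n + 3)*(n + 4)*(n - 5)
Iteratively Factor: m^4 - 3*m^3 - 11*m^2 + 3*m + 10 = (m - 1)*(m^3 - 2*m^2 - 13*m - 10) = (m - 1)*(m + 2)*(m^2 - 4*m - 5) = (m - 5)*(m - 1)*(m + 2)*(m + 1)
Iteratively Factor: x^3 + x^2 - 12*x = (x)*(x^2 + x - 12) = x*(x + 4)*(x - 3)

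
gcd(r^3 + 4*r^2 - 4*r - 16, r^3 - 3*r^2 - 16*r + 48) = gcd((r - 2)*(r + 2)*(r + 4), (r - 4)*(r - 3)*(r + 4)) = r + 4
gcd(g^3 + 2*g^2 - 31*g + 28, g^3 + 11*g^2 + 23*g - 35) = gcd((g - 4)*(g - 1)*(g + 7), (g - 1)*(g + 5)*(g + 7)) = g^2 + 6*g - 7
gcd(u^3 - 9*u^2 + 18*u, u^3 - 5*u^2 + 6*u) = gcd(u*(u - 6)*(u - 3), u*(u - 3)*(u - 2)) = u^2 - 3*u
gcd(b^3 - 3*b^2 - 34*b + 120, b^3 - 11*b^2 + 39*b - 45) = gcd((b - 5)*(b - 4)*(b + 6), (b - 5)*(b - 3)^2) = b - 5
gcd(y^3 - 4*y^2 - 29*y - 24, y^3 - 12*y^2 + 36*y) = 1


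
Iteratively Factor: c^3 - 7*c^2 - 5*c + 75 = (c - 5)*(c^2 - 2*c - 15) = (c - 5)^2*(c + 3)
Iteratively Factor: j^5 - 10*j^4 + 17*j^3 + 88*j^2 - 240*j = (j - 4)*(j^4 - 6*j^3 - 7*j^2 + 60*j) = (j - 4)*(j + 3)*(j^3 - 9*j^2 + 20*j) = (j - 5)*(j - 4)*(j + 3)*(j^2 - 4*j) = (j - 5)*(j - 4)^2*(j + 3)*(j)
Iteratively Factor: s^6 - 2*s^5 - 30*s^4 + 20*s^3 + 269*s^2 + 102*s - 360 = (s + 3)*(s^5 - 5*s^4 - 15*s^3 + 65*s^2 + 74*s - 120) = (s - 5)*(s + 3)*(s^4 - 15*s^2 - 10*s + 24) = (s - 5)*(s + 3)^2*(s^3 - 3*s^2 - 6*s + 8) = (s - 5)*(s + 2)*(s + 3)^2*(s^2 - 5*s + 4) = (s - 5)*(s - 4)*(s + 2)*(s + 3)^2*(s - 1)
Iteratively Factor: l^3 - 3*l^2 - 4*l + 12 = (l + 2)*(l^2 - 5*l + 6) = (l - 2)*(l + 2)*(l - 3)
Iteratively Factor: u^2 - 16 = (u - 4)*(u + 4)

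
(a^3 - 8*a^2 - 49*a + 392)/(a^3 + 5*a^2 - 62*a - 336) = (a - 7)/(a + 6)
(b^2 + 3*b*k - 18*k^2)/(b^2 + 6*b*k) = (b - 3*k)/b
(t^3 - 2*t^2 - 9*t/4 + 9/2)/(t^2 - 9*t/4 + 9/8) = 2*(2*t^2 - t - 6)/(4*t - 3)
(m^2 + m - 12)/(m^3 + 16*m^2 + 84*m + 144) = (m - 3)/(m^2 + 12*m + 36)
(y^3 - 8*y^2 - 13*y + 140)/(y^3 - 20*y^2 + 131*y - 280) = (y + 4)/(y - 8)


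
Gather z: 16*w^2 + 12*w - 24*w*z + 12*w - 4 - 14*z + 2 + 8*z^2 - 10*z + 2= 16*w^2 + 24*w + 8*z^2 + z*(-24*w - 24)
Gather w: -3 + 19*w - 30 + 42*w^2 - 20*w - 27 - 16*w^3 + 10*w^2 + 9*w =-16*w^3 + 52*w^2 + 8*w - 60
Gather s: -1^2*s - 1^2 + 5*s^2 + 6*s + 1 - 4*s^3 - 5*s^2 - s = -4*s^3 + 4*s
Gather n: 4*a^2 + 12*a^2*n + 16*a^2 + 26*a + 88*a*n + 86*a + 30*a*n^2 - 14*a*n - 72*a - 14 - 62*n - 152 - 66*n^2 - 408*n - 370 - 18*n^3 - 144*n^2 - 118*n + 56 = 20*a^2 + 40*a - 18*n^3 + n^2*(30*a - 210) + n*(12*a^2 + 74*a - 588) - 480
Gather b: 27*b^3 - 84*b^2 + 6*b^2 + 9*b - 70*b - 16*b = 27*b^3 - 78*b^2 - 77*b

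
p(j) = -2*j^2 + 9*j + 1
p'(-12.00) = 57.00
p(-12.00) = -395.00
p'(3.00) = -3.00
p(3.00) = 10.00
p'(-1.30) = 14.20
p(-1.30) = -14.08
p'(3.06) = -3.24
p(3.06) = 9.81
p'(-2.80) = 20.20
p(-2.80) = -39.88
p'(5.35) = -12.40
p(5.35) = -8.09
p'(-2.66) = 19.64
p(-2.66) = -37.09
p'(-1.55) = 15.20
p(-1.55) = -17.76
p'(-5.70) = 31.80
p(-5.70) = -115.28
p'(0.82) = 5.72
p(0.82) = 7.04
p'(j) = 9 - 4*j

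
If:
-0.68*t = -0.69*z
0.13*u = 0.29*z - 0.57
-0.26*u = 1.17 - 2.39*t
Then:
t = 0.02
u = -4.35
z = 0.02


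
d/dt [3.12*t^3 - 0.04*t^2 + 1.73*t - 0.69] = 9.36*t^2 - 0.08*t + 1.73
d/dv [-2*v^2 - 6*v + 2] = -4*v - 6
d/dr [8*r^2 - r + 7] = 16*r - 1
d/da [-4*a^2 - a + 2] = -8*a - 1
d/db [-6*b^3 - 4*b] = -18*b^2 - 4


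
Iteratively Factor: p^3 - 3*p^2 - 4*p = (p)*(p^2 - 3*p - 4) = p*(p - 4)*(p + 1)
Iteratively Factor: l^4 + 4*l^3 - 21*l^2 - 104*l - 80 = (l + 4)*(l^3 - 21*l - 20) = (l + 4)^2*(l^2 - 4*l - 5) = (l - 5)*(l + 4)^2*(l + 1)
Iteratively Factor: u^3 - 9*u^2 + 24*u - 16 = (u - 4)*(u^2 - 5*u + 4) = (u - 4)*(u - 1)*(u - 4)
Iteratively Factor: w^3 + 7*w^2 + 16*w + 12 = (w + 2)*(w^2 + 5*w + 6) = (w + 2)^2*(w + 3)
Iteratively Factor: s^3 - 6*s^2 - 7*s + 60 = (s - 5)*(s^2 - s - 12) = (s - 5)*(s + 3)*(s - 4)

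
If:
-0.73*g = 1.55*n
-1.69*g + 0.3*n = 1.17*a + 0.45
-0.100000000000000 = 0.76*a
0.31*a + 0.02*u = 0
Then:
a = -0.13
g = -0.16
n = 0.08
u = 2.04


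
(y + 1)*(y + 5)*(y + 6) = y^3 + 12*y^2 + 41*y + 30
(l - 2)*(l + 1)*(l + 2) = l^3 + l^2 - 4*l - 4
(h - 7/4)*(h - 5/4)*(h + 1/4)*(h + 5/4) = h^4 - 3*h^3/2 - 2*h^2 + 75*h/32 + 175/256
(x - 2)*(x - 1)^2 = x^3 - 4*x^2 + 5*x - 2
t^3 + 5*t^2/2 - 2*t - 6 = (t - 3/2)*(t + 2)^2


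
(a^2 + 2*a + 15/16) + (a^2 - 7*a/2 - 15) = 2*a^2 - 3*a/2 - 225/16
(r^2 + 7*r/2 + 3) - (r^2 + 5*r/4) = 9*r/4 + 3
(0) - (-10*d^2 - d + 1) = 10*d^2 + d - 1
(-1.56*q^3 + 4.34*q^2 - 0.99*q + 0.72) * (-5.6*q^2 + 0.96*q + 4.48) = 8.736*q^5 - 25.8016*q^4 + 2.7216*q^3 + 14.4608*q^2 - 3.744*q + 3.2256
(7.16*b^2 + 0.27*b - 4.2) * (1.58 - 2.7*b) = -19.332*b^3 + 10.5838*b^2 + 11.7666*b - 6.636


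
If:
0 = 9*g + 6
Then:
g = -2/3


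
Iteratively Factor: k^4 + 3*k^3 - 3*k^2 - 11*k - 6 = (k + 3)*(k^3 - 3*k - 2) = (k + 1)*(k + 3)*(k^2 - k - 2) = (k + 1)^2*(k + 3)*(k - 2)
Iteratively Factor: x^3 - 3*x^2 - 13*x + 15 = (x - 5)*(x^2 + 2*x - 3) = (x - 5)*(x + 3)*(x - 1)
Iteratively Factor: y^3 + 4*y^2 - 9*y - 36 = (y - 3)*(y^2 + 7*y + 12) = (y - 3)*(y + 4)*(y + 3)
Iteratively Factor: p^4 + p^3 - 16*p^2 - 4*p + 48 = (p + 4)*(p^3 - 3*p^2 - 4*p + 12) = (p - 2)*(p + 4)*(p^2 - p - 6) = (p - 2)*(p + 2)*(p + 4)*(p - 3)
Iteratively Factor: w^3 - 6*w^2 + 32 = (w - 4)*(w^2 - 2*w - 8) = (w - 4)*(w + 2)*(w - 4)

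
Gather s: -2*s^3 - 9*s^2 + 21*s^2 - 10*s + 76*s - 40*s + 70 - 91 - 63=-2*s^3 + 12*s^2 + 26*s - 84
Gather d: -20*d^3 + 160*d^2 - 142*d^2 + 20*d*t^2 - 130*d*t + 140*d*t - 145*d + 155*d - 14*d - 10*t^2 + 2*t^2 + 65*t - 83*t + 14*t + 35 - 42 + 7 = -20*d^3 + 18*d^2 + d*(20*t^2 + 10*t - 4) - 8*t^2 - 4*t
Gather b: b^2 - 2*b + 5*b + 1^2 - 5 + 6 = b^2 + 3*b + 2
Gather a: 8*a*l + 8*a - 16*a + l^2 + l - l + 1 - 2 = a*(8*l - 8) + l^2 - 1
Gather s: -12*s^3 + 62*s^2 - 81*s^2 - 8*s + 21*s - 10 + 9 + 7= -12*s^3 - 19*s^2 + 13*s + 6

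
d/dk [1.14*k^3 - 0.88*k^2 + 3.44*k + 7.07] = 3.42*k^2 - 1.76*k + 3.44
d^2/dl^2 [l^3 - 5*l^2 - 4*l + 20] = 6*l - 10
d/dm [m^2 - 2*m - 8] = 2*m - 2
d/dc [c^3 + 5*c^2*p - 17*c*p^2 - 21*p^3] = 3*c^2 + 10*c*p - 17*p^2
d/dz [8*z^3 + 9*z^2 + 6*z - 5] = 24*z^2 + 18*z + 6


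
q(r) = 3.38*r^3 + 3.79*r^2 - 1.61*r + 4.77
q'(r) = 10.14*r^2 + 7.58*r - 1.61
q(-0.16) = 5.11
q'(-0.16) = -2.56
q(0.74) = 7.02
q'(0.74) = 9.55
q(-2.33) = -13.66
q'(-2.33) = 35.78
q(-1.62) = 2.95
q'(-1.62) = 12.72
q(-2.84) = -37.51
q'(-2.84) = 58.65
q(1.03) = 10.83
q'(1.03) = 16.95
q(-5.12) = -341.29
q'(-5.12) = 225.39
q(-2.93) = -43.00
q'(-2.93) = 63.23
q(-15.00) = -10525.83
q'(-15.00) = 2166.19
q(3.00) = 125.31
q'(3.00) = 112.39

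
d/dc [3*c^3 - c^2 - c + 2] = 9*c^2 - 2*c - 1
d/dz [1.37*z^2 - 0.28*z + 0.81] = 2.74*z - 0.28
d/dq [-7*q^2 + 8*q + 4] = 8 - 14*q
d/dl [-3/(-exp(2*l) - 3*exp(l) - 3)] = (-6*exp(l) - 9)*exp(l)/(exp(2*l) + 3*exp(l) + 3)^2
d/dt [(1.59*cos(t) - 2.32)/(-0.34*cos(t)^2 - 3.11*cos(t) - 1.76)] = (-0.5406*cos(t)^2 + 1.5776*cos(t) + 10.0136)*sin(t)/(0.1156*cos(t)^4 + 2.1148*cos(t)^3 + 10.8689*cos(t)^2 + 10.9472*cos(t) + 3.0976)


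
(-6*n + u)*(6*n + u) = -36*n^2 + u^2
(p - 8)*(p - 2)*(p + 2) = p^3 - 8*p^2 - 4*p + 32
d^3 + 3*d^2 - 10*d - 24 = (d - 3)*(d + 2)*(d + 4)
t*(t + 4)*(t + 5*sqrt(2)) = t^3 + 4*t^2 + 5*sqrt(2)*t^2 + 20*sqrt(2)*t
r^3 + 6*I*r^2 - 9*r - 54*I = (r - 3)*(r + 3)*(r + 6*I)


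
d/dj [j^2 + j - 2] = 2*j + 1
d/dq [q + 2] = 1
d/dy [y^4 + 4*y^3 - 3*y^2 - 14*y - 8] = 4*y^3 + 12*y^2 - 6*y - 14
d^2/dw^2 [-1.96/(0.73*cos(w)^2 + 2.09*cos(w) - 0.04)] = (4.177936*(1 - cos(w)^2)^2 + 8.971116*cos(w)^3 + 10.879372*cos(w)^2 - 17.778376*cos(w) - 21.415352)/(0.73*cos(w)^2 + 2.09*cos(w) - 0.04)^3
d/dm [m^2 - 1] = 2*m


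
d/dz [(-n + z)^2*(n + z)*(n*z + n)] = n*(n - z)*((n - z)*(n + z) + (n - z)*(z + 1) - 2*(n + z)*(z + 1))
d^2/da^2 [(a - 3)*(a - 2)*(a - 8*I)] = 6*a - 10 - 16*I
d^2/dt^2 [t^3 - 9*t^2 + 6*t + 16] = 6*t - 18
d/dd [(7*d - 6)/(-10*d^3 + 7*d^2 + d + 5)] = (-70*d^3 + 49*d^2 + 7*d - (7*d - 6)*(-30*d^2 + 14*d + 1) + 35)/(-10*d^3 + 7*d^2 + d + 5)^2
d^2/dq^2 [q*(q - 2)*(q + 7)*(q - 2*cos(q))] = 2*q^3*cos(q) + 12*q^2*sin(q) + 10*q^2*cos(q) + 12*q^2 - 40*sqrt(2)*q*cos(q + pi/4) + 30*q - 56*sin(q) - 20*cos(q) - 28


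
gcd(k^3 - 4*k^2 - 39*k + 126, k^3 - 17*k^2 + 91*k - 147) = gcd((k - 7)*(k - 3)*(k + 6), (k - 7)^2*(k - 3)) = k^2 - 10*k + 21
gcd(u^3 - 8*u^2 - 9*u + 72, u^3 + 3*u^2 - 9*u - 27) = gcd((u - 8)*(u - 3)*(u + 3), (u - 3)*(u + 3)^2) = u^2 - 9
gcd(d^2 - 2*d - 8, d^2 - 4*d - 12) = d + 2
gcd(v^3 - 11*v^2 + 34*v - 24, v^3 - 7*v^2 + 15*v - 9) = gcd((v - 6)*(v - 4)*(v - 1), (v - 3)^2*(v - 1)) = v - 1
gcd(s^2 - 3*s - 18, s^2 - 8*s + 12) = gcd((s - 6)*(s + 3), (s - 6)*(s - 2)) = s - 6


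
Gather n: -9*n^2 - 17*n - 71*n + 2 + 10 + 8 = -9*n^2 - 88*n + 20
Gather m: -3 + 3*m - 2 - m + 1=2*m - 4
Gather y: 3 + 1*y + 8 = y + 11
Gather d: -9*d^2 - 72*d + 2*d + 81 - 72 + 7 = -9*d^2 - 70*d + 16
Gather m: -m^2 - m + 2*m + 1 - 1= -m^2 + m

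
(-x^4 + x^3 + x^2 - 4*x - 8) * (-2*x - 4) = 2*x^5 + 2*x^4 - 6*x^3 + 4*x^2 + 32*x + 32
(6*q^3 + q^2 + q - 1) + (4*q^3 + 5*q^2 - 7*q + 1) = 10*q^3 + 6*q^2 - 6*q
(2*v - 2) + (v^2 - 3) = v^2 + 2*v - 5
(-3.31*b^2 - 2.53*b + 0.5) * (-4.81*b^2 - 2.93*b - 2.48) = 15.9211*b^4 + 21.8676*b^3 + 13.2167*b^2 + 4.8094*b - 1.24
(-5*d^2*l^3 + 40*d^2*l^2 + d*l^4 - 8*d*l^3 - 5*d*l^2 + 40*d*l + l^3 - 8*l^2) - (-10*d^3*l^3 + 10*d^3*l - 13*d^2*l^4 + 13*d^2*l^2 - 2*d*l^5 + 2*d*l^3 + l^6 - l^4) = 10*d^3*l^3 - 10*d^3*l + 13*d^2*l^4 - 5*d^2*l^3 + 27*d^2*l^2 + 2*d*l^5 + d*l^4 - 10*d*l^3 - 5*d*l^2 + 40*d*l - l^6 + l^4 + l^3 - 8*l^2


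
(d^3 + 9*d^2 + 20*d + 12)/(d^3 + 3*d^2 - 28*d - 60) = (d + 1)/(d - 5)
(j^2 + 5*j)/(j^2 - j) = (j + 5)/(j - 1)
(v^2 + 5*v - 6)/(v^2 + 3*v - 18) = (v - 1)/(v - 3)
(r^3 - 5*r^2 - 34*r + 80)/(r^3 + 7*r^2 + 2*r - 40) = (r - 8)/(r + 4)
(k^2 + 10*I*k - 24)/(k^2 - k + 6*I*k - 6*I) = (k + 4*I)/(k - 1)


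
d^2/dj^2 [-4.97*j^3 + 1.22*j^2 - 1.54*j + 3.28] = 2.44 - 29.82*j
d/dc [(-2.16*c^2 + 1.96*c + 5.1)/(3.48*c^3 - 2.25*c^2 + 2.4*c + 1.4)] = (7.5168*c^4 - 13.6416*c^3 - 54.018*c^2 + 16.902*c - 9.496)/(12.1104*c^6 - 15.66*c^5 + 21.7665*c^4 - 1.056*c^3 - 0.54*c^2 + 6.72*c + 1.96)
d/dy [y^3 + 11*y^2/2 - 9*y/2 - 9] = 3*y^2 + 11*y - 9/2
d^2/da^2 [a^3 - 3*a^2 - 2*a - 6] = 6*a - 6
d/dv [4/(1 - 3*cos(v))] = -12*sin(v)/(3*cos(v) - 1)^2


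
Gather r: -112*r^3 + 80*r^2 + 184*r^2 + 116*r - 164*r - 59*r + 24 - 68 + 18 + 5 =-112*r^3 + 264*r^2 - 107*r - 21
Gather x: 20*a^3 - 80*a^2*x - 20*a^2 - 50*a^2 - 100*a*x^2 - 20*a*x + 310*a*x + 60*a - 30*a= 20*a^3 - 70*a^2 - 100*a*x^2 + 30*a + x*(-80*a^2 + 290*a)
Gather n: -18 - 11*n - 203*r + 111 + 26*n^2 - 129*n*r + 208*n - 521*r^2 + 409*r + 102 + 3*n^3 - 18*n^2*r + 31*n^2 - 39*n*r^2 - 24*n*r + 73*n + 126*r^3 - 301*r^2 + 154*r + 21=3*n^3 + n^2*(57 - 18*r) + n*(-39*r^2 - 153*r + 270) + 126*r^3 - 822*r^2 + 360*r + 216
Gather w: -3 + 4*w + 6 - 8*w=3 - 4*w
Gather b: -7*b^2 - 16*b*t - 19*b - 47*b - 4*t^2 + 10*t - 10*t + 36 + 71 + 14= -7*b^2 + b*(-16*t - 66) - 4*t^2 + 121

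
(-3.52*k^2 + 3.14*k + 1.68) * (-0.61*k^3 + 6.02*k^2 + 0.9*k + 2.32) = 2.1472*k^5 - 23.1058*k^4 + 14.71*k^3 + 4.7732*k^2 + 8.7968*k + 3.8976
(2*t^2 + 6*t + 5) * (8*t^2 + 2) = 16*t^4 + 48*t^3 + 44*t^2 + 12*t + 10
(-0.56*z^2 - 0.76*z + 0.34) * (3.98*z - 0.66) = -2.2288*z^3 - 2.6552*z^2 + 1.8548*z - 0.2244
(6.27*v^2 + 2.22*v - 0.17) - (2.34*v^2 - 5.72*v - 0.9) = 3.93*v^2 + 7.94*v + 0.73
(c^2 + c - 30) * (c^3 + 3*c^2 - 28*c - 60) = c^5 + 4*c^4 - 55*c^3 - 178*c^2 + 780*c + 1800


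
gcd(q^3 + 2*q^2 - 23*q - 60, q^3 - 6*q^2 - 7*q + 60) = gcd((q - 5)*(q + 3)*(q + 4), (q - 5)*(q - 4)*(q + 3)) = q^2 - 2*q - 15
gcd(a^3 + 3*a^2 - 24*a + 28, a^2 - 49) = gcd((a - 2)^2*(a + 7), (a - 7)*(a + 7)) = a + 7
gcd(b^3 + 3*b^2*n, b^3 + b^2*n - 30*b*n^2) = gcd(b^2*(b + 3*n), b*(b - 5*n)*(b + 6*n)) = b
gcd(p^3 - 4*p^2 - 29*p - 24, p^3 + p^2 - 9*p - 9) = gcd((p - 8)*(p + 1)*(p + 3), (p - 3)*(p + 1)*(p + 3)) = p^2 + 4*p + 3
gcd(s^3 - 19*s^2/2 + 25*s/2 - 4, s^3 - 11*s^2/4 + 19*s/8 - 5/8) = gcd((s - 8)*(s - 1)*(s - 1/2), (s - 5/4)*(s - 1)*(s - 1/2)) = s^2 - 3*s/2 + 1/2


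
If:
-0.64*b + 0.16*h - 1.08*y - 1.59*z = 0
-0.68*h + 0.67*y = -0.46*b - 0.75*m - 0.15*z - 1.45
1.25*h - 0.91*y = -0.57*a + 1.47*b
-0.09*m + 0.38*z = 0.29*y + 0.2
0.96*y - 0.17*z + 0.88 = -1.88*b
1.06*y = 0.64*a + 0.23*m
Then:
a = 1.25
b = -0.55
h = -1.10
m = -2.74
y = 0.16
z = 0.00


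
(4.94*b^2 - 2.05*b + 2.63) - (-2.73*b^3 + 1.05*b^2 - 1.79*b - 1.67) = 2.73*b^3 + 3.89*b^2 - 0.26*b + 4.3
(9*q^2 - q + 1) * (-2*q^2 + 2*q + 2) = -18*q^4 + 20*q^3 + 14*q^2 + 2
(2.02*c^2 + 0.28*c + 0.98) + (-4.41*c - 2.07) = 2.02*c^2 - 4.13*c - 1.09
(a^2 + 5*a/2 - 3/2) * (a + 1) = a^3 + 7*a^2/2 + a - 3/2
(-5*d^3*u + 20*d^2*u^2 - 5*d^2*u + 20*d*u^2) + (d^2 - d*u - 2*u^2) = -5*d^3*u + 20*d^2*u^2 - 5*d^2*u + d^2 + 20*d*u^2 - d*u - 2*u^2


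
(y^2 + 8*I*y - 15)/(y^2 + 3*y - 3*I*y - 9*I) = (y^2 + 8*I*y - 15)/(y^2 + 3*y*(1 - I) - 9*I)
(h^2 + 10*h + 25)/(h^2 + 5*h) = (h + 5)/h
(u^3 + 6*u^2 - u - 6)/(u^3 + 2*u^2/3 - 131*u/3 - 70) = 3*(u^2 - 1)/(3*u^2 - 16*u - 35)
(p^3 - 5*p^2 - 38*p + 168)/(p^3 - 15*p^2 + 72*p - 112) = (p + 6)/(p - 4)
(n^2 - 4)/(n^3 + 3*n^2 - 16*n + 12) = (n + 2)/(n^2 + 5*n - 6)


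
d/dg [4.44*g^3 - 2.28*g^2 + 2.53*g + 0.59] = 13.32*g^2 - 4.56*g + 2.53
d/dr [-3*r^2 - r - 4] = -6*r - 1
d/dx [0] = 0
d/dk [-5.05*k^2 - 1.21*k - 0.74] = -10.1*k - 1.21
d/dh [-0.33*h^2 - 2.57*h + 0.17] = -0.66*h - 2.57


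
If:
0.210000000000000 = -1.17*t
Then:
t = -0.18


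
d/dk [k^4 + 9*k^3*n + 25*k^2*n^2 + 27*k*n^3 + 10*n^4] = 4*k^3 + 27*k^2*n + 50*k*n^2 + 27*n^3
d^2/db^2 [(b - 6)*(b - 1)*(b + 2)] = 6*b - 10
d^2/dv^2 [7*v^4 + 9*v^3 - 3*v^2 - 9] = 84*v^2 + 54*v - 6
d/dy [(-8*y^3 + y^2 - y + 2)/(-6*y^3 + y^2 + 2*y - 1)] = (-2*y^4 - 44*y^3 + 63*y^2 - 6*y - 3)/(36*y^6 - 12*y^5 - 23*y^4 + 16*y^3 + 2*y^2 - 4*y + 1)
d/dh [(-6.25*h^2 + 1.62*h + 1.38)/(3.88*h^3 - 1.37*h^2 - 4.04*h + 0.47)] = (24.25*h^4 - 12.5712*h^3 + 11.4062*h^2 - 2.0938*h + 6.3366)/(15.0544*h^6 - 10.6312*h^5 - 29.4735*h^4 + 14.7168*h^3 + 15.0338*h^2 - 3.7976*h + 0.2209)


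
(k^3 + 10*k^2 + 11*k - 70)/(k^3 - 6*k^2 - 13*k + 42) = (k^2 + 12*k + 35)/(k^2 - 4*k - 21)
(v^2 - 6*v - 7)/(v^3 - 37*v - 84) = (v + 1)/(v^2 + 7*v + 12)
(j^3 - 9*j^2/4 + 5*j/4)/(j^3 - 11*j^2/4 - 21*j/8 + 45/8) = 2*j*(j - 1)/(2*j^2 - 3*j - 9)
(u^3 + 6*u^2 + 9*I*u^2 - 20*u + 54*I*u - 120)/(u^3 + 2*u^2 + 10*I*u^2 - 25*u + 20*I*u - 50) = (u^2 + u*(6 + 4*I) + 24*I)/(u^2 + u*(2 + 5*I) + 10*I)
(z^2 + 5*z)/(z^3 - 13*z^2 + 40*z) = (z + 5)/(z^2 - 13*z + 40)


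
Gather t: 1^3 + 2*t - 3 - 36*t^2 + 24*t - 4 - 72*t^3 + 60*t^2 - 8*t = -72*t^3 + 24*t^2 + 18*t - 6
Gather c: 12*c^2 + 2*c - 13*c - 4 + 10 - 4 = 12*c^2 - 11*c + 2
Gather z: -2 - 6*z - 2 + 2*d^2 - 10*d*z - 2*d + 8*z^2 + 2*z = 2*d^2 - 2*d + 8*z^2 + z*(-10*d - 4) - 4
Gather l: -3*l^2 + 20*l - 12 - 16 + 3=-3*l^2 + 20*l - 25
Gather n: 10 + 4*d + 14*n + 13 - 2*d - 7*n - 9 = 2*d + 7*n + 14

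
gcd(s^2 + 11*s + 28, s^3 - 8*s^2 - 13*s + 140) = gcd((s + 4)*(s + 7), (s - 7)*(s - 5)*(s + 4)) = s + 4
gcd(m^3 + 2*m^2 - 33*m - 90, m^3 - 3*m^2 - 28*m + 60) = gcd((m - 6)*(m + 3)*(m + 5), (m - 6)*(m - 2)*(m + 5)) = m^2 - m - 30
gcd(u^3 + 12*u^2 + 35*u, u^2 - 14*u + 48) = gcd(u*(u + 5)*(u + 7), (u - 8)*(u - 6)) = 1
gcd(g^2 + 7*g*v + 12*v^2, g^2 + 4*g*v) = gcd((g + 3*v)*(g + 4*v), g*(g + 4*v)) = g + 4*v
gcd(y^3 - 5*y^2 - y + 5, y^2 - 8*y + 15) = y - 5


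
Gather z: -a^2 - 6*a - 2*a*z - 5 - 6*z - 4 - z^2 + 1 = -a^2 - 6*a - z^2 + z*(-2*a - 6) - 8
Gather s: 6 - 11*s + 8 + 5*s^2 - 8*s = 5*s^2 - 19*s + 14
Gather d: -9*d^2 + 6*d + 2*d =-9*d^2 + 8*d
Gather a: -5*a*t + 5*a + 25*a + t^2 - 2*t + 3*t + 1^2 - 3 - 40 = a*(30 - 5*t) + t^2 + t - 42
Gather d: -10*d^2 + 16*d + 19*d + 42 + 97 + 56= -10*d^2 + 35*d + 195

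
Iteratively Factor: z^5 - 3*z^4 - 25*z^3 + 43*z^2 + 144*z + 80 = (z - 5)*(z^4 + 2*z^3 - 15*z^2 - 32*z - 16) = (z - 5)*(z + 1)*(z^3 + z^2 - 16*z - 16) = (z - 5)*(z - 4)*(z + 1)*(z^2 + 5*z + 4) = (z - 5)*(z - 4)*(z + 1)^2*(z + 4)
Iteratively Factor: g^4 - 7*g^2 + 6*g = (g - 1)*(g^3 + g^2 - 6*g) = g*(g - 1)*(g^2 + g - 6) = g*(g - 1)*(g + 3)*(g - 2)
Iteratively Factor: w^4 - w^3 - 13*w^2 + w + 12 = (w - 1)*(w^3 - 13*w - 12) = (w - 4)*(w - 1)*(w^2 + 4*w + 3) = (w - 4)*(w - 1)*(w + 3)*(w + 1)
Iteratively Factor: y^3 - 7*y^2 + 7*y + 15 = (y + 1)*(y^2 - 8*y + 15) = (y - 3)*(y + 1)*(y - 5)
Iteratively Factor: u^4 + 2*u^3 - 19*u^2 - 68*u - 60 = (u + 2)*(u^3 - 19*u - 30) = (u - 5)*(u + 2)*(u^2 + 5*u + 6) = (u - 5)*(u + 2)*(u + 3)*(u + 2)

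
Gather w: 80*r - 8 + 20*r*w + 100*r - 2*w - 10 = 180*r + w*(20*r - 2) - 18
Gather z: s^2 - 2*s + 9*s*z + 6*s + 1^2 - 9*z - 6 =s^2 + 4*s + z*(9*s - 9) - 5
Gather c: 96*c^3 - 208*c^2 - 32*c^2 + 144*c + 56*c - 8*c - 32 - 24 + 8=96*c^3 - 240*c^2 + 192*c - 48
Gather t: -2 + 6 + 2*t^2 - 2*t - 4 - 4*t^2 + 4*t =-2*t^2 + 2*t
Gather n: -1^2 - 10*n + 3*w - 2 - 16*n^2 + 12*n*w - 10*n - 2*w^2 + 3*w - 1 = -16*n^2 + n*(12*w - 20) - 2*w^2 + 6*w - 4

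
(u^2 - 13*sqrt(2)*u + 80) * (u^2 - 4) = u^4 - 13*sqrt(2)*u^3 + 76*u^2 + 52*sqrt(2)*u - 320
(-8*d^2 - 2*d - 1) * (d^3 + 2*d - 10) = -8*d^5 - 2*d^4 - 17*d^3 + 76*d^2 + 18*d + 10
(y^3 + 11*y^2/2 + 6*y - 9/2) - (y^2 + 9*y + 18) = y^3 + 9*y^2/2 - 3*y - 45/2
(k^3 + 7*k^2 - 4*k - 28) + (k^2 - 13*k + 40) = k^3 + 8*k^2 - 17*k + 12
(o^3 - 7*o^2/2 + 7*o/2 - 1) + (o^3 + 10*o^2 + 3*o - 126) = 2*o^3 + 13*o^2/2 + 13*o/2 - 127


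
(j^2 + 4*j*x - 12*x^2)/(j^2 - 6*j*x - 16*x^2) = (-j^2 - 4*j*x + 12*x^2)/(-j^2 + 6*j*x + 16*x^2)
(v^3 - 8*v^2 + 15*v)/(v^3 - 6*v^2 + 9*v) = (v - 5)/(v - 3)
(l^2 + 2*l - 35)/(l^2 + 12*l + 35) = (l - 5)/(l + 5)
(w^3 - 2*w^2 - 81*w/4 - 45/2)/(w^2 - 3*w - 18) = (w^2 + 4*w + 15/4)/(w + 3)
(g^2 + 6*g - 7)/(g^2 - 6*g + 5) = (g + 7)/(g - 5)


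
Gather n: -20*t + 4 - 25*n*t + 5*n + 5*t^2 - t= n*(5 - 25*t) + 5*t^2 - 21*t + 4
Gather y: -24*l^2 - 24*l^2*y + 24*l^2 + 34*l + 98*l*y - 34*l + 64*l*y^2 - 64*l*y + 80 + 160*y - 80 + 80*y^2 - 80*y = y^2*(64*l + 80) + y*(-24*l^2 + 34*l + 80)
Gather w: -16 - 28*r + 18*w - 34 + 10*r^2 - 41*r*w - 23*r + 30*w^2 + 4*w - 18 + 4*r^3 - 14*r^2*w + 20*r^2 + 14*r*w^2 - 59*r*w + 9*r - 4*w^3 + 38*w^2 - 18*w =4*r^3 + 30*r^2 - 42*r - 4*w^3 + w^2*(14*r + 68) + w*(-14*r^2 - 100*r + 4) - 68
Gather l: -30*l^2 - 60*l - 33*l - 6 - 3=-30*l^2 - 93*l - 9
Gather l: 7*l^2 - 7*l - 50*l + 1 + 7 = 7*l^2 - 57*l + 8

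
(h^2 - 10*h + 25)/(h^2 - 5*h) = (h - 5)/h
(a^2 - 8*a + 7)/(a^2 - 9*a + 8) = (a - 7)/(a - 8)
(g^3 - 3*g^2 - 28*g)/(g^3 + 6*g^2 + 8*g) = (g - 7)/(g + 2)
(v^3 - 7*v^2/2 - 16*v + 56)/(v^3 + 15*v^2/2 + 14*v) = (2*v^2 - 15*v + 28)/(v*(2*v + 7))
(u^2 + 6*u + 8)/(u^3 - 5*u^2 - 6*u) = (u^2 + 6*u + 8)/(u*(u^2 - 5*u - 6))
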